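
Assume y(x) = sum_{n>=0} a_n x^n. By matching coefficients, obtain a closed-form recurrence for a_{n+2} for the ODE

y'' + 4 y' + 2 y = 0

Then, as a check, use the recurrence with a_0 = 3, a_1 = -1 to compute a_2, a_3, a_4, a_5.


Substitute y = sum_n a_n x^n.
y''(x) has coefficient (n+2)(n+1) a_{n+2} at x^n;
4 y'(x) has coefficient 4 (n+1) a_{n+1} at x^n;
2 y(x) has coefficient 2 a_n at x^n.
Matching x^n: (n+2)(n+1) a_{n+2} + 4 (n+1) a_{n+1} + 2 a_n = 0.
Thus a_{n+2} = [-4 (n+1) a_{n+1} - 2 a_n] / ((n+1)(n+2)).

Check with a_0 = 3, a_1 = -1 (apply the recurrence for n = 0, 1, 2, 3): a_0 = 3, a_1 = -1, a_2 = -1, a_3 = 5/3, a_4 = -3/2, a_5 = 31/30.

a_(n+2) = [-4 (n+1) a_(n+1) - 2 a_n] / ((n+1)(n+2)); check: a_0 = 3, a_1 = -1, a_2 = -1, a_3 = 5/3, a_4 = -3/2, a_5 = 31/30


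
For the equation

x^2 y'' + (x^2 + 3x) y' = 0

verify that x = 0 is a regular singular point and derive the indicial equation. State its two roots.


Divide by x^2 to reach normal form y'' + P_1(x) y' + P_2(x) y = 0 with P_1(x) = 1 + 3/x and P_2(x) = 0.
x = 0 is a singular point because the y'-coefficient 1 + 3/x has a pole at x = 0.
It is a regular singular point because x P_1(x) = p(x) = x + 3 and x^2 P_2(x) = q(x) = 0 are polynomials, hence analytic at x = 0.
p(0) = 3,  q(0) = 0.
Indicial equation: r(r-1) + p(0) r + q(0) = 0, i.e. r^2 + (p(0) - 1) r + q(0) = 0, i.e. r^2 + 2 r = 0.
Discriminant: (2)^2 - 4(0) = 4, so r = (-2 ± 2)/2.
Solving: r_1 = 0, r_2 = -2.

indicial: r^2 + 2 r = 0; roots r_1 = 0, r_2 = -2


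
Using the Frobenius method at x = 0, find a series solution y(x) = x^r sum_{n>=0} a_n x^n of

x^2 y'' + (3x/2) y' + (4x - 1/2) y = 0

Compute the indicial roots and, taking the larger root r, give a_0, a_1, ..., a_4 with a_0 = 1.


Write in Frobenius form y'' + (p(x)/x) y' + (q(x)/x^2) y = 0:
  p(x) = 3/2,  q(x) = 4x - 1/2.
Indicial equation: r(r-1) + (3/2) r + (-1/2) = 0 -> roots r_1 = 1/2, r_2 = -1.
Take r = r_1 = 1/2. Let y(x) = x^r sum_{n>=0} a_n x^n with a_0 = 1.
Substitute y = x^r sum a_n x^n and match x^{r+n}. The recurrence is
  D(n) a_n + 4 a_{n-1} = 0,  where D(n) = (r+n)(r+n-1) + (3/2)(r+n) + (-1/2).
  a_n = -4 / D(n) * a_{n-1}.
Since the indicial polynomial factors as (r - r_1)(r - r_2), D(n) = (r_1 + n - r_1)(r_1 + n - r_2) = n(n + 3/2).
Evaluating step by step (a_0 = 1):
  n = 1: D(1) = 1(1 + 3/2) = 5/2; numerator = -4(1) = -4; a_1 = (-4)/(5/2) = -8/5
  n = 2: D(2) = 2(2 + 3/2) = 7; numerator = -4(-8/5) = 32/5; a_2 = (32/5)/(7) = 32/35
  n = 3: D(3) = 3(3 + 3/2) = 27/2; numerator = -4(32/35) = -128/35; a_3 = (-128/35)/(27/2) = -256/945
  n = 4: D(4) = 4(4 + 3/2) = 22; numerator = -4(-256/945) = 1024/945; a_4 = (1024/945)/(22) = 512/10395

r = 1/2; a_0 = 1; a_1 = -8/5; a_2 = 32/35; a_3 = -256/945; a_4 = 512/10395


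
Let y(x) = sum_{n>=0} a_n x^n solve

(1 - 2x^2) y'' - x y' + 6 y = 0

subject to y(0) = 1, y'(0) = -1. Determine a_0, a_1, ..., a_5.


Ansatz: y(x) = sum_{n>=0} a_n x^n, so y'(x) = sum_{n>=1} n a_n x^(n-1) and y''(x) = sum_{n>=2} n(n-1) a_n x^(n-2).
Substitute into P(x) y'' + Q(x) y' + R(x) y = 0 with P(x) = 1 - 2x^2, Q(x) = -x, R(x) = 6, and match powers of x.
Initial conditions: a_0 = 1, a_1 = -1.
Setting the coefficient of each power of x to zero and solving order by order (substituting the coefficients already found):
  x^0: 2 a_2 + 6 a_0 = 0  ->  2 a_2 = -6 a_0 = -6  ->  a_2 = -3
  x^1: 6 a_3 + 5 a_1 = 0  ->  6 a_3 = -5 a_1 = 5  ->  a_3 = 5/6
  x^2: 12 a_4 = 0  ->  a_4 = 0
  x^3: 20 a_5 - 9 a_3 = 0  ->  20 a_5 = 9 a_3 = 15/2  ->  a_5 = 3/8
Truncated series: y(x) = 1 - x - 3 x^2 + (5/6) x^3 + (3/8) x^5 + O(x^6).

a_0 = 1; a_1 = -1; a_2 = -3; a_3 = 5/6; a_4 = 0; a_5 = 3/8


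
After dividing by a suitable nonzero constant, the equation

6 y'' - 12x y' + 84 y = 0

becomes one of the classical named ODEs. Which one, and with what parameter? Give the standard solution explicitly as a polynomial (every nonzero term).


All three coefficients share the factor 6; dividing through by 6 gives  y'' - 2x y' + 14 y = 0.
This matches the Hermite equation y'' - 2x y' + 2n y = 0 with 2n = 14, so n = 7; the polynomial solution is H_7(x).
With y = sum_k a_k x^k, matching x^k gives (k+2)(k+1) a_{k+2} = 2(k - n) a_k = 2(k - 7) a_k. The right side vanishes at k = 7, so the series with the parity of 7 terminates at degree 7.
Standard normalization: leading coefficient of H_n is 2^n, so a_7 = 2^7 = 128. Work downward with a_k = (k+1)(k+2) a_{k+2} / (2(k - n)):
  a_5 = (6)(7)(128) / (2(5 - 7)) = 5376/(-4) = -1344
  a_3 = (4)(5)(-1344) / (2(3 - 7)) = -26880/(-8) = 3360
  a_1 = (2)(3)(3360) / (2(1 - 7)) = 20160/(-12) = -1680
Hence H_7(x) = 128 x^7 - 1344 x^5 + 3360 x^3 - 1680 x.

H_7(x); series = 128 x^7 - 1344 x^5 + 3360 x^3 - 1680 x


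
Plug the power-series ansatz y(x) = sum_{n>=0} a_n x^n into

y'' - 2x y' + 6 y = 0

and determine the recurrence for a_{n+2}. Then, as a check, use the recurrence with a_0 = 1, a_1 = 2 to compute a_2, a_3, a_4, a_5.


Substitute y = sum_n a_n x^n.
y''(x) has coefficient (n+2)(n+1) a_{n+2} at x^n;
-2 x y'(x) has coefficient -2 n a_n at x^n (shift);
6 y(x) has coefficient 6 a_n at x^n.
Matching x^n: (n+2)(n+1) a_{n+2} + (-2n + 6) a_n = 0.
Thus a_{n+2} = (2n - 6) / ((n+1)(n+2)) * a_n.

Check with a_0 = 1, a_1 = 2 (apply the recurrence for n = 0, 1, 2, 3): a_0 = 1, a_1 = 2, a_2 = -3, a_3 = -4/3, a_4 = 1/2, a_5 = 0.

a_(n+2) = (2n - 6) / ((n+1)(n+2)) * a_n; check: a_0 = 1, a_1 = 2, a_2 = -3, a_3 = -4/3, a_4 = 1/2, a_5 = 0


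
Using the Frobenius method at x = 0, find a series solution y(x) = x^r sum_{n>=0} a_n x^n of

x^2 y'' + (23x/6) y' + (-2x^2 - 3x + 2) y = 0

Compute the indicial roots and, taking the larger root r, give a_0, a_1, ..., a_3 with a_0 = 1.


Write in Frobenius form y'' + (p(x)/x) y' + (q(x)/x^2) y = 0:
  p(x) = 23/6,  q(x) = -2x^2 - 3x + 2.
Indicial equation: r(r-1) + (23/6) r + (2) = 0 -> roots r_1 = -4/3, r_2 = -3/2.
Take r = r_1 = -4/3. Let y(x) = x^r sum_{n>=0} a_n x^n with a_0 = 1.
Substitute y = x^r sum a_n x^n and match x^{r+n}. The recurrence is
  D(n) a_n - 3 a_{n-1} - 2 a_{n-2} = 0,  where D(n) = (r+n)(r+n-1) + (23/6)(r+n) + (2).
  a_n = [3 a_{n-1} + 2 a_{n-2}] / D(n).
Since the indicial polynomial factors as (r - r_1)(r - r_2), D(n) = (r_1 + n - r_1)(r_1 + n - r_2) = n(n + 1/6).
Evaluating step by step (a_0 = 1):
  n = 1: D(1) = 1(1 + 1/6) = 7/6; numerator = 3(1) = 3; a_1 = (3)/(7/6) = 18/7
  n = 2: D(2) = 2(2 + 1/6) = 13/3; numerator = 3(18/7) + 2(1) = 68/7; a_2 = (68/7)/(13/3) = 204/91
  n = 3: D(3) = 3(3 + 1/6) = 19/2; numerator = 3(204/91) + 2(18/7) = 1080/91; a_3 = (1080/91)/(19/2) = 2160/1729

r = -4/3; a_0 = 1; a_1 = 18/7; a_2 = 204/91; a_3 = 2160/1729


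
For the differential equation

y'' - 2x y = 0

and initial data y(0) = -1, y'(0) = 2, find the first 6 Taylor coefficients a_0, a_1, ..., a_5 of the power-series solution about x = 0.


Ansatz: y(x) = sum_{n>=0} a_n x^n, so y'(x) = sum_{n>=1} n a_n x^(n-1) and y''(x) = sum_{n>=2} n(n-1) a_n x^(n-2).
Substitute into P(x) y'' + Q(x) y' + R(x) y = 0 with P(x) = 1, Q(x) = 0, R(x) = -2x, and match powers of x.
Initial conditions: a_0 = -1, a_1 = 2.
Setting the coefficient of each power of x to zero and solving order by order (substituting the coefficients already found):
  x^0: 2 a_2 = 0  ->  a_2 = 0
  x^1: 6 a_3 - 2 a_0 = 0  ->  6 a_3 = 2 a_0 = -2  ->  a_3 = -1/3
  x^2: 12 a_4 - 2 a_1 = 0  ->  12 a_4 = 2 a_1 = 4  ->  a_4 = 1/3
  x^3: 20 a_5 - 2 a_2 = 0  ->  20 a_5 = 2 a_2 = 0  ->  a_5 = 0
Truncated series: y(x) = -1 + 2 x - (1/3) x^3 + (1/3) x^4 + O(x^6).

a_0 = -1; a_1 = 2; a_2 = 0; a_3 = -1/3; a_4 = 1/3; a_5 = 0


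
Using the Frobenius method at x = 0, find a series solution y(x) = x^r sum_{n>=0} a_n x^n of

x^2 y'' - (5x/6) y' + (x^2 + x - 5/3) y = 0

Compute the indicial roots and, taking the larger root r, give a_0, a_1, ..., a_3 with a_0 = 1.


Write in Frobenius form y'' + (p(x)/x) y' + (q(x)/x^2) y = 0:
  p(x) = -5/6,  q(x) = x^2 + x - 5/3.
Indicial equation: r(r-1) + (-5/6) r + (-5/3) = 0 -> roots r_1 = 5/2, r_2 = -2/3.
Take r = r_1 = 5/2. Let y(x) = x^r sum_{n>=0} a_n x^n with a_0 = 1.
Substitute y = x^r sum a_n x^n and match x^{r+n}. The recurrence is
  D(n) a_n + 1 a_{n-1} + 1 a_{n-2} = 0,  where D(n) = (r+n)(r+n-1) + (-5/6)(r+n) + (-5/3).
  a_n = [-1 a_{n-1} - 1 a_{n-2}] / D(n).
Since the indicial polynomial factors as (r - r_1)(r - r_2), D(n) = (r_1 + n - r_1)(r_1 + n - r_2) = n(n + 19/6).
Evaluating step by step (a_0 = 1):
  n = 1: D(1) = 1(1 + 19/6) = 25/6; numerator = -1(1) = -1; a_1 = (-1)/(25/6) = -6/25
  n = 2: D(2) = 2(2 + 19/6) = 31/3; numerator = -1(-6/25) - 1(1) = -19/25; a_2 = (-19/25)/(31/3) = -57/775
  n = 3: D(3) = 3(3 + 19/6) = 37/2; numerator = -1(-57/775) - 1(-6/25) = 243/775; a_3 = (243/775)/(37/2) = 486/28675

r = 5/2; a_0 = 1; a_1 = -6/25; a_2 = -57/775; a_3 = 486/28675


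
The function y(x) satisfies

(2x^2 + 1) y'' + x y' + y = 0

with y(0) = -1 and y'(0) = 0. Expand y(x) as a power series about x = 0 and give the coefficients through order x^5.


Ansatz: y(x) = sum_{n>=0} a_n x^n, so y'(x) = sum_{n>=1} n a_n x^(n-1) and y''(x) = sum_{n>=2} n(n-1) a_n x^(n-2).
Substitute into P(x) y'' + Q(x) y' + R(x) y = 0 with P(x) = 2x^2 + 1, Q(x) = x, R(x) = 1, and match powers of x.
Initial conditions: a_0 = -1, a_1 = 0.
Setting the coefficient of each power of x to zero and solving order by order (substituting the coefficients already found):
  x^0: 2 a_2 + a_0 = 0  ->  2 a_2 = -a_0 = 1  ->  a_2 = 1/2
  x^1: 6 a_3 + 2 a_1 = 0  ->  6 a_3 = -2 a_1 = 0  ->  a_3 = 0
  x^2: 12 a_4 + 7 a_2 = 0  ->  12 a_4 = -7 a_2 = -7/2  ->  a_4 = -7/24
  x^3: 20 a_5 + 16 a_3 = 0  ->  20 a_5 = -16 a_3 = 0  ->  a_5 = 0
Truncated series: y(x) = -1 + (1/2) x^2 - (7/24) x^4 + O(x^6).

a_0 = -1; a_1 = 0; a_2 = 1/2; a_3 = 0; a_4 = -7/24; a_5 = 0


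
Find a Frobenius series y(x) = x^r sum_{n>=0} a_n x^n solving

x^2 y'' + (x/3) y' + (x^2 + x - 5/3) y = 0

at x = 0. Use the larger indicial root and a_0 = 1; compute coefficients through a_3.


Write in Frobenius form y'' + (p(x)/x) y' + (q(x)/x^2) y = 0:
  p(x) = 1/3,  q(x) = x^2 + x - 5/3.
Indicial equation: r(r-1) + (1/3) r + (-5/3) = 0 -> roots r_1 = 5/3, r_2 = -1.
Take r = r_1 = 5/3. Let y(x) = x^r sum_{n>=0} a_n x^n with a_0 = 1.
Substitute y = x^r sum a_n x^n and match x^{r+n}. The recurrence is
  D(n) a_n + 1 a_{n-1} + 1 a_{n-2} = 0,  where D(n) = (r+n)(r+n-1) + (1/3)(r+n) + (-5/3).
  a_n = [-1 a_{n-1} - 1 a_{n-2}] / D(n).
Since the indicial polynomial factors as (r - r_1)(r - r_2), D(n) = (r_1 + n - r_1)(r_1 + n - r_2) = n(n + 8/3).
Evaluating step by step (a_0 = 1):
  n = 1: D(1) = 1(1 + 8/3) = 11/3; numerator = -1(1) = -1; a_1 = (-1)/(11/3) = -3/11
  n = 2: D(2) = 2(2 + 8/3) = 28/3; numerator = -1(-3/11) - 1(1) = -8/11; a_2 = (-8/11)/(28/3) = -6/77
  n = 3: D(3) = 3(3 + 8/3) = 17; numerator = -1(-6/77) - 1(-3/11) = 27/77; a_3 = (27/77)/(17) = 27/1309

r = 5/3; a_0 = 1; a_1 = -3/11; a_2 = -6/77; a_3 = 27/1309


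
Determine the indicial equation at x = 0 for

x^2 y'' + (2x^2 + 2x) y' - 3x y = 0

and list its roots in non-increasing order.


Divide by x^2 to reach normal form y'' + P_1(x) y' + P_2(x) y = 0 with P_1(x) = 2 + 2/x and P_2(x) = -3/x.
x = 0 is a singular point because the y'-coefficient 2 + 2/x has a pole at x = 0 and the y-coefficient -3/x has a pole at x = 0.
It is a regular singular point because x P_1(x) = p(x) = 2x + 2 and x^2 P_2(x) = q(x) = -3x are polynomials, hence analytic at x = 0.
p(0) = 2,  q(0) = 0.
Indicial equation: r(r-1) + p(0) r + q(0) = 0, i.e. r^2 + (p(0) - 1) r + q(0) = 0, i.e. r^2 + 1 r = 0.
Discriminant: (1)^2 - 4(0) = 1, so r = (-1 ± 1)/2.
Solving: r_1 = 0, r_2 = -1.

indicial: r^2 + 1 r = 0; roots r_1 = 0, r_2 = -1


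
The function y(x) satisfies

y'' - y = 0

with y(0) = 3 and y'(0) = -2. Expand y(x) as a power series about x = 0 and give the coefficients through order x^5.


Ansatz: y(x) = sum_{n>=0} a_n x^n, so y'(x) = sum_{n>=1} n a_n x^(n-1) and y''(x) = sum_{n>=2} n(n-1) a_n x^(n-2).
Substitute into P(x) y'' + Q(x) y' + R(x) y = 0 with P(x) = 1, Q(x) = 0, R(x) = -1, and match powers of x.
Initial conditions: a_0 = 3, a_1 = -2.
Setting the coefficient of each power of x to zero and solving order by order (substituting the coefficients already found):
  x^0: 2 a_2 - a_0 = 0  ->  2 a_2 = a_0 = 3  ->  a_2 = 3/2
  x^1: 6 a_3 - a_1 = 0  ->  6 a_3 = a_1 = -2  ->  a_3 = -1/3
  x^2: 12 a_4 - a_2 = 0  ->  12 a_4 = a_2 = 3/2  ->  a_4 = 1/8
  x^3: 20 a_5 - a_3 = 0  ->  20 a_5 = a_3 = -1/3  ->  a_5 = -1/60
Truncated series: y(x) = 3 - 2 x + (3/2) x^2 - (1/3) x^3 + (1/8) x^4 - (1/60) x^5 + O(x^6).

a_0 = 3; a_1 = -2; a_2 = 3/2; a_3 = -1/3; a_4 = 1/8; a_5 = -1/60


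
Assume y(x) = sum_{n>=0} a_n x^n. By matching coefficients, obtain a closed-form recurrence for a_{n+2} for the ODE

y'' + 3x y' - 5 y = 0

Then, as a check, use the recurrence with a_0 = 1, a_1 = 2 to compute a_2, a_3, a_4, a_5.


Substitute y = sum_n a_n x^n.
y''(x) has coefficient (n+2)(n+1) a_{n+2} at x^n;
3 x y'(x) has coefficient 3 n a_n at x^n (shift);
-5 y(x) has coefficient -5 a_n at x^n.
Matching x^n: (n+2)(n+1) a_{n+2} + (3n - 5) a_n = 0.
Thus a_{n+2} = (-3n + 5) / ((n+1)(n+2)) * a_n.

Check with a_0 = 1, a_1 = 2 (apply the recurrence for n = 0, 1, 2, 3): a_0 = 1, a_1 = 2, a_2 = 5/2, a_3 = 2/3, a_4 = -5/24, a_5 = -2/15.

a_(n+2) = (-3n + 5) / ((n+1)(n+2)) * a_n; check: a_0 = 1, a_1 = 2, a_2 = 5/2, a_3 = 2/3, a_4 = -5/24, a_5 = -2/15


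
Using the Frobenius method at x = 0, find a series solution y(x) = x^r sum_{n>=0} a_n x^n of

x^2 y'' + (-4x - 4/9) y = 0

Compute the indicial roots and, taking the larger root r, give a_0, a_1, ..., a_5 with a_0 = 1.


Write in Frobenius form y'' + (p(x)/x) y' + (q(x)/x^2) y = 0:
  p(x) = 0,  q(x) = -4x - 4/9.
Indicial equation: r(r-1) + (0) r + (-4/9) = 0 -> roots r_1 = 4/3, r_2 = -1/3.
Take r = r_1 = 4/3. Let y(x) = x^r sum_{n>=0} a_n x^n with a_0 = 1.
Substitute y = x^r sum a_n x^n and match x^{r+n}. The recurrence is
  D(n) a_n - 4 a_{n-1} = 0,  where D(n) = (r+n)(r+n-1) + (0)(r+n) + (-4/9).
  a_n = 4 / D(n) * a_{n-1}.
Since the indicial polynomial factors as (r - r_1)(r - r_2), D(n) = (r_1 + n - r_1)(r_1 + n - r_2) = n(n + 5/3).
Evaluating step by step (a_0 = 1):
  n = 1: D(1) = 1(1 + 5/3) = 8/3; numerator = 4(1) = 4; a_1 = (4)/(8/3) = 3/2
  n = 2: D(2) = 2(2 + 5/3) = 22/3; numerator = 4(3/2) = 6; a_2 = (6)/(22/3) = 9/11
  n = 3: D(3) = 3(3 + 5/3) = 14; numerator = 4(9/11) = 36/11; a_3 = (36/11)/(14) = 18/77
  n = 4: D(4) = 4(4 + 5/3) = 68/3; numerator = 4(18/77) = 72/77; a_4 = (72/77)/(68/3) = 54/1309
  n = 5: D(5) = 5(5 + 5/3) = 100/3; numerator = 4(54/1309) = 216/1309; a_5 = (216/1309)/(100/3) = 162/32725

r = 4/3; a_0 = 1; a_1 = 3/2; a_2 = 9/11; a_3 = 18/77; a_4 = 54/1309; a_5 = 162/32725


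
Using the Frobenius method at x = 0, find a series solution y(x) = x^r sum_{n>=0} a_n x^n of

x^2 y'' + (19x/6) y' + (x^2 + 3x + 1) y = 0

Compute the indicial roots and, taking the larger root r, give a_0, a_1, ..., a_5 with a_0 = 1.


Write in Frobenius form y'' + (p(x)/x) y' + (q(x)/x^2) y = 0:
  p(x) = 19/6,  q(x) = x^2 + 3x + 1.
Indicial equation: r(r-1) + (19/6) r + (1) = 0 -> roots r_1 = -2/3, r_2 = -3/2.
Take r = r_1 = -2/3. Let y(x) = x^r sum_{n>=0} a_n x^n with a_0 = 1.
Substitute y = x^r sum a_n x^n and match x^{r+n}. The recurrence is
  D(n) a_n + 3 a_{n-1} + 1 a_{n-2} = 0,  where D(n) = (r+n)(r+n-1) + (19/6)(r+n) + (1).
  a_n = [-3 a_{n-1} - 1 a_{n-2}] / D(n).
Since the indicial polynomial factors as (r - r_1)(r - r_2), D(n) = (r_1 + n - r_1)(r_1 + n - r_2) = n(n + 5/6).
Evaluating step by step (a_0 = 1):
  n = 1: D(1) = 1(1 + 5/6) = 11/6; numerator = -3(1) = -3; a_1 = (-3)/(11/6) = -18/11
  n = 2: D(2) = 2(2 + 5/6) = 17/3; numerator = -3(-18/11) - 1(1) = 43/11; a_2 = (43/11)/(17/3) = 129/187
  n = 3: D(3) = 3(3 + 5/6) = 23/2; numerator = -3(129/187) - 1(-18/11) = -81/187; a_3 = (-81/187)/(23/2) = -162/4301
  n = 4: D(4) = 4(4 + 5/6) = 58/3; numerator = -3(-162/4301) - 1(129/187) = -2481/4301; a_4 = (-2481/4301)/(58/3) = -7443/249458
  n = 5: D(5) = 5(5 + 5/6) = 175/6; numerator = -3(-7443/249458) - 1(-162/4301) = 31725/249458; a_5 = (31725/249458)/(175/6) = 3807/873103

r = -2/3; a_0 = 1; a_1 = -18/11; a_2 = 129/187; a_3 = -162/4301; a_4 = -7443/249458; a_5 = 3807/873103


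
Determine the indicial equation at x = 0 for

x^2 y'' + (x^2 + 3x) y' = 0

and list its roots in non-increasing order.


Divide by x^2 to reach normal form y'' + P_1(x) y' + P_2(x) y = 0 with P_1(x) = 1 + 3/x and P_2(x) = 0.
x = 0 is a singular point because the y'-coefficient 1 + 3/x has a pole at x = 0.
It is a regular singular point because x P_1(x) = p(x) = x + 3 and x^2 P_2(x) = q(x) = 0 are polynomials, hence analytic at x = 0.
p(0) = 3,  q(0) = 0.
Indicial equation: r(r-1) + p(0) r + q(0) = 0, i.e. r^2 + (p(0) - 1) r + q(0) = 0, i.e. r^2 + 2 r = 0.
Discriminant: (2)^2 - 4(0) = 4, so r = (-2 ± 2)/2.
Solving: r_1 = 0, r_2 = -2.

indicial: r^2 + 2 r = 0; roots r_1 = 0, r_2 = -2


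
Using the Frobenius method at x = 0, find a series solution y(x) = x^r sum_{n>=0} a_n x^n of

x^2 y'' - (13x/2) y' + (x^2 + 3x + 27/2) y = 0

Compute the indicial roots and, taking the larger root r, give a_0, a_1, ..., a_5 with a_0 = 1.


Write in Frobenius form y'' + (p(x)/x) y' + (q(x)/x^2) y = 0:
  p(x) = -13/2,  q(x) = x^2 + 3x + 27/2.
Indicial equation: r(r-1) + (-13/2) r + (27/2) = 0 -> roots r_1 = 9/2, r_2 = 3.
Take r = r_1 = 9/2. Let y(x) = x^r sum_{n>=0} a_n x^n with a_0 = 1.
Substitute y = x^r sum a_n x^n and match x^{r+n}. The recurrence is
  D(n) a_n + 3 a_{n-1} + 1 a_{n-2} = 0,  where D(n) = (r+n)(r+n-1) + (-13/2)(r+n) + (27/2).
  a_n = [-3 a_{n-1} - 1 a_{n-2}] / D(n).
Since the indicial polynomial factors as (r - r_1)(r - r_2), D(n) = (r_1 + n - r_1)(r_1 + n - r_2) = n(n + 3/2).
Evaluating step by step (a_0 = 1):
  n = 1: D(1) = 1(1 + 3/2) = 5/2; numerator = -3(1) = -3; a_1 = (-3)/(5/2) = -6/5
  n = 2: D(2) = 2(2 + 3/2) = 7; numerator = -3(-6/5) - 1(1) = 13/5; a_2 = (13/5)/(7) = 13/35
  n = 3: D(3) = 3(3 + 3/2) = 27/2; numerator = -3(13/35) - 1(-6/5) = 3/35; a_3 = (3/35)/(27/2) = 2/315
  n = 4: D(4) = 4(4 + 3/2) = 22; numerator = -3(2/315) - 1(13/35) = -41/105; a_4 = (-41/105)/(22) = -41/2310
  n = 5: D(5) = 5(5 + 3/2) = 65/2; numerator = -3(-41/2310) - 1(2/315) = 65/1386; a_5 = (65/1386)/(65/2) = 1/693

r = 9/2; a_0 = 1; a_1 = -6/5; a_2 = 13/35; a_3 = 2/315; a_4 = -41/2310; a_5 = 1/693


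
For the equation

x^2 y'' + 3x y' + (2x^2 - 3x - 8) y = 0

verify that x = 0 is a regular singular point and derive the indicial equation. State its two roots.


Divide by x^2 to reach normal form y'' + P_1(x) y' + P_2(x) y = 0 with P_1(x) = 3/x and P_2(x) = 2 - 3/x - 8/x^2.
x = 0 is a singular point because the y'-coefficient 3/x has a pole at x = 0 and the y-coefficient 2 - 3/x - 8/x^2 has a pole at x = 0.
It is a regular singular point because x P_1(x) = p(x) = 3 and x^2 P_2(x) = q(x) = 2x^2 - 3x - 8 are polynomials, hence analytic at x = 0.
p(0) = 3,  q(0) = -8.
Indicial equation: r(r-1) + p(0) r + q(0) = 0, i.e. r^2 + (p(0) - 1) r + q(0) = 0, i.e. r^2 + 2 r - 8 = 0.
Discriminant: (2)^2 - 4(-8) = 36, so r = (-2 ± 6)/2.
Solving: r_1 = 2, r_2 = -4.

indicial: r^2 + 2 r - 8 = 0; roots r_1 = 2, r_2 = -4


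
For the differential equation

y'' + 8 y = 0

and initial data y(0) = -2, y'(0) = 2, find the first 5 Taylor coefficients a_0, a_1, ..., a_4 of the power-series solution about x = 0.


Ansatz: y(x) = sum_{n>=0} a_n x^n, so y'(x) = sum_{n>=1} n a_n x^(n-1) and y''(x) = sum_{n>=2} n(n-1) a_n x^(n-2).
Substitute into P(x) y'' + Q(x) y' + R(x) y = 0 with P(x) = 1, Q(x) = 0, R(x) = 8, and match powers of x.
Initial conditions: a_0 = -2, a_1 = 2.
Setting the coefficient of each power of x to zero and solving order by order (substituting the coefficients already found):
  x^0: 2 a_2 + 8 a_0 = 0  ->  2 a_2 = -8 a_0 = 16  ->  a_2 = 8
  x^1: 6 a_3 + 8 a_1 = 0  ->  6 a_3 = -8 a_1 = -16  ->  a_3 = -8/3
  x^2: 12 a_4 + 8 a_2 = 0  ->  12 a_4 = -8 a_2 = -64  ->  a_4 = -16/3
Truncated series: y(x) = -2 + 2 x + 8 x^2 - (8/3) x^3 - (16/3) x^4 + O(x^5).

a_0 = -2; a_1 = 2; a_2 = 8; a_3 = -8/3; a_4 = -16/3


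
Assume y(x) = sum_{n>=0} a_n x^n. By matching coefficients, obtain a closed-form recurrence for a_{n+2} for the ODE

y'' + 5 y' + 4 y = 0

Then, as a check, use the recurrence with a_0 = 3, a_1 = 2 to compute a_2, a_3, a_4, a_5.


Substitute y = sum_n a_n x^n.
y''(x) has coefficient (n+2)(n+1) a_{n+2} at x^n;
5 y'(x) has coefficient 5 (n+1) a_{n+1} at x^n;
4 y(x) has coefficient 4 a_n at x^n.
Matching x^n: (n+2)(n+1) a_{n+2} + 5 (n+1) a_{n+1} + 4 a_n = 0.
Thus a_{n+2} = [-5 (n+1) a_{n+1} - 4 a_n] / ((n+1)(n+2)).

Check with a_0 = 3, a_1 = 2 (apply the recurrence for n = 0, 1, 2, 3): a_0 = 3, a_1 = 2, a_2 = -11, a_3 = 17, a_4 = -211/12, a_5 = 851/60.

a_(n+2) = [-5 (n+1) a_(n+1) - 4 a_n] / ((n+1)(n+2)); check: a_0 = 3, a_1 = 2, a_2 = -11, a_3 = 17, a_4 = -211/12, a_5 = 851/60


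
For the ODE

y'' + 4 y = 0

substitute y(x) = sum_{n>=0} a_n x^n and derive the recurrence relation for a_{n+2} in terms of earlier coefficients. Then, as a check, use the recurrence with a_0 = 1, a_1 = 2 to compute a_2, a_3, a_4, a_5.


Substitute y = sum_n a_n x^n into y'' + (const) y = 0.
y''(x) = sum_{n>=0} (n+2)(n+1) a_{n+2} x^n.
The ODE becomes sum_n [(n+2)(n+1) a_{n+2} + 4 a_n] x^n = 0.
Setting each coefficient to zero gives the recurrence:
  (n+2)(n+1) a_{n+2} + 4 a_n = 0,
  a_{n+2} = -4 / ((n+1)(n+2)) a_n.

Check with a_0 = 1, a_1 = 2 (apply the recurrence for n = 0, 1, 2, 3): a_0 = 1, a_1 = 2, a_2 = -2, a_3 = -4/3, a_4 = 2/3, a_5 = 4/15.

a_{n+2} = -4/((n+1)(n+2)) * a_n; check: a_0 = 1, a_1 = 2, a_2 = -2, a_3 = -4/3, a_4 = 2/3, a_5 = 4/15


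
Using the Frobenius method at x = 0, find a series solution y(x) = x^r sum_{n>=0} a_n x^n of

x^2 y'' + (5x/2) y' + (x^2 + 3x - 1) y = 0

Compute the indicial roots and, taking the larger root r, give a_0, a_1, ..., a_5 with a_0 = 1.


Write in Frobenius form y'' + (p(x)/x) y' + (q(x)/x^2) y = 0:
  p(x) = 5/2,  q(x) = x^2 + 3x - 1.
Indicial equation: r(r-1) + (5/2) r + (-1) = 0 -> roots r_1 = 1/2, r_2 = -2.
Take r = r_1 = 1/2. Let y(x) = x^r sum_{n>=0} a_n x^n with a_0 = 1.
Substitute y = x^r sum a_n x^n and match x^{r+n}. The recurrence is
  D(n) a_n + 3 a_{n-1} + 1 a_{n-2} = 0,  where D(n) = (r+n)(r+n-1) + (5/2)(r+n) + (-1).
  a_n = [-3 a_{n-1} - 1 a_{n-2}] / D(n).
Since the indicial polynomial factors as (r - r_1)(r - r_2), D(n) = (r_1 + n - r_1)(r_1 + n - r_2) = n(n + 5/2).
Evaluating step by step (a_0 = 1):
  n = 1: D(1) = 1(1 + 5/2) = 7/2; numerator = -3(1) = -3; a_1 = (-3)/(7/2) = -6/7
  n = 2: D(2) = 2(2 + 5/2) = 9; numerator = -3(-6/7) - 1(1) = 11/7; a_2 = (11/7)/(9) = 11/63
  n = 3: D(3) = 3(3 + 5/2) = 33/2; numerator = -3(11/63) - 1(-6/7) = 1/3; a_3 = (1/3)/(33/2) = 2/99
  n = 4: D(4) = 4(4 + 5/2) = 26; numerator = -3(2/99) - 1(11/63) = -163/693; a_4 = (-163/693)/(26) = -163/18018
  n = 5: D(5) = 5(5 + 5/2) = 75/2; numerator = -3(-163/18018) - 1(2/99) = 125/18018; a_5 = (125/18018)/(75/2) = 5/27027

r = 1/2; a_0 = 1; a_1 = -6/7; a_2 = 11/63; a_3 = 2/99; a_4 = -163/18018; a_5 = 5/27027


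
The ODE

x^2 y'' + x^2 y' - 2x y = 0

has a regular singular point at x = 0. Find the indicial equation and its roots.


Divide by x^2 to reach normal form y'' + P_1(x) y' + P_2(x) y = 0 with P_1(x) = 1 and P_2(x) = -2/x.
x = 0 is a singular point because the y-coefficient -2/x has a pole at x = 0.
It is a regular singular point because x P_1(x) = p(x) = x and x^2 P_2(x) = q(x) = -2x are polynomials, hence analytic at x = 0.
p(0) = 0,  q(0) = 0.
Indicial equation: r(r-1) + p(0) r + q(0) = 0, i.e. r^2 + (p(0) - 1) r + q(0) = 0, i.e. r^2 - 1 r = 0.
Discriminant: (-1)^2 - 4(0) = 1, so r = (1 ± 1)/2.
Solving: r_1 = 1, r_2 = 0.

indicial: r^2 - 1 r = 0; roots r_1 = 1, r_2 = 0


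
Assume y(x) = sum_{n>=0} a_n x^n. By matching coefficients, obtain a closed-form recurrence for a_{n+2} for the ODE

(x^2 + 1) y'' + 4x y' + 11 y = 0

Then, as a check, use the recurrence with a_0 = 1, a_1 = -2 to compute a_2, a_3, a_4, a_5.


Substitute y = sum_n a_n x^n.
(1 + 1 x^2) y'' contributes (n+2)(n+1) a_{n+2} + n(n-1) a_n at x^n.
4 x y'(x) contributes 4 n a_n at x^n.
11 y(x) contributes 11 a_n at x^n.
Matching x^n: (n+2)(n+1) a_{n+2} + (n(n-1) + 4 n + 11) a_n = 0.
Thus a_{n+2} = (-n(n-1) - 4 n - 11) / ((n+1)(n+2)) * a_n.

Check with a_0 = 1, a_1 = -2 (apply the recurrence for n = 0, 1, 2, 3): a_0 = 1, a_1 = -2, a_2 = -11/2, a_3 = 5, a_4 = 77/8, a_5 = -29/4.

a_(n+2) = (-n(n-1) - 4 n - 11) / ((n+1)(n+2)) * a_n; check: a_0 = 1, a_1 = -2, a_2 = -11/2, a_3 = 5, a_4 = 77/8, a_5 = -29/4


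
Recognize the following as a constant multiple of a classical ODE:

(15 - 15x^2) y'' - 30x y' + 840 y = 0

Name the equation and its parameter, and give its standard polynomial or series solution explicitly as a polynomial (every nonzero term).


All three coefficients share the factor 15; dividing through by 15 gives  (1 - x^2) y'' - 2x y' + 56 y = 0.
This matches the Legendre equation (1 - x^2) y'' - 2x y' + n(n+1) y = 0 (note the -2x y' term) with n(n+1) = 56, so n = 7; the polynomial solution is P_7(x).
With y = sum_k a_k x^k, matching x^k gives (k+2)(k+1) a_{k+2} = [k(k+1) - n(n+1)] a_k = (k - 7)(k + 8) a_k. The right side vanishes at k = 7, so the series with the parity of 7 terminates at degree 7.
Standard normalization (P_n(1) = 1): leading coefficient (2n)!/(2^n (n!)^2) = 87178291200/(128*25401600) = 429/16, so a_7 = 429/16. Work downward with a_k = (k+1)(k+2) a_{k+2} / ((k - 7)(k + 8)):
  a_5 = (6)(7)(429/16) / ((5 - 7)(5 + 8)) = (9009/8)/(-26) = -693/16
  a_3 = (4)(5)(-693/16) / ((3 - 7)(3 + 8)) = (-3465/4)/(-44) = 315/16
  a_1 = (2)(3)(315/16) / ((1 - 7)(1 + 8)) = (945/8)/(-54) = -35/16
Hence P_7(x) = 429 x^7/16 - 693 x^5/16 + 315 x^3/16 - 35 x/16.

P_7(x); series = 429 x^7/16 - 693 x^5/16 + 315 x^3/16 - 35 x/16


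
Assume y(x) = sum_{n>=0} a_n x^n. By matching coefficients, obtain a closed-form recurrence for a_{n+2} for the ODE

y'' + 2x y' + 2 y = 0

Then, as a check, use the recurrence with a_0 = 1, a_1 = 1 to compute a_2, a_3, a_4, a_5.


Substitute y = sum_n a_n x^n.
y''(x) has coefficient (n+2)(n+1) a_{n+2} at x^n;
2 x y'(x) has coefficient 2 n a_n at x^n (shift);
2 y(x) has coefficient 2 a_n at x^n.
Matching x^n: (n+2)(n+1) a_{n+2} + (2n + 2) a_n = 0.
Thus a_{n+2} = (-2n - 2) / ((n+1)(n+2)) * a_n.

Check with a_0 = 1, a_1 = 1 (apply the recurrence for n = 0, 1, 2, 3): a_0 = 1, a_1 = 1, a_2 = -1, a_3 = -2/3, a_4 = 1/2, a_5 = 4/15.

a_(n+2) = (-2n - 2) / ((n+1)(n+2)) * a_n; check: a_0 = 1, a_1 = 1, a_2 = -1, a_3 = -2/3, a_4 = 1/2, a_5 = 4/15


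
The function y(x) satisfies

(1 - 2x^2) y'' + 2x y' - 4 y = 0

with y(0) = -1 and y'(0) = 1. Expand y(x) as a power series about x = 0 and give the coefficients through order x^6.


Ansatz: y(x) = sum_{n>=0} a_n x^n, so y'(x) = sum_{n>=1} n a_n x^(n-1) and y''(x) = sum_{n>=2} n(n-1) a_n x^(n-2).
Substitute into P(x) y'' + Q(x) y' + R(x) y = 0 with P(x) = 1 - 2x^2, Q(x) = 2x, R(x) = -4, and match powers of x.
Initial conditions: a_0 = -1, a_1 = 1.
Setting the coefficient of each power of x to zero and solving order by order (substituting the coefficients already found):
  x^0: 2 a_2 - 4 a_0 = 0  ->  2 a_2 = 4 a_0 = -4  ->  a_2 = -2
  x^1: 6 a_3 - 2 a_1 = 0  ->  6 a_3 = 2 a_1 = 2  ->  a_3 = 1/3
  x^2: 12 a_4 - 4 a_2 = 0  ->  12 a_4 = 4 a_2 = -8  ->  a_4 = -2/3
  x^3: 20 a_5 - 10 a_3 = 0  ->  20 a_5 = 10 a_3 = 10/3  ->  a_5 = 1/6
  x^4: 30 a_6 - 20 a_4 = 0  ->  30 a_6 = 20 a_4 = -40/3  ->  a_6 = -4/9
Truncated series: y(x) = -1 + x - 2 x^2 + (1/3) x^3 - (2/3) x^4 + (1/6) x^5 - (4/9) x^6 + O(x^7).

a_0 = -1; a_1 = 1; a_2 = -2; a_3 = 1/3; a_4 = -2/3; a_5 = 1/6; a_6 = -4/9


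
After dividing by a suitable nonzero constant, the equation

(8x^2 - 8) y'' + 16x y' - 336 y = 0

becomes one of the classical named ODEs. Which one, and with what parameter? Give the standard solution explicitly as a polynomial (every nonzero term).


All three coefficients share the factor -8; dividing through by -8 gives  (1 - x^2) y'' - 2x y' + 42 y = 0.
This matches the Legendre equation (1 - x^2) y'' - 2x y' + n(n+1) y = 0 (note the -2x y' term) with n(n+1) = 42, so n = 6; the polynomial solution is P_6(x).
With y = sum_k a_k x^k, matching x^k gives (k+2)(k+1) a_{k+2} = [k(k+1) - n(n+1)] a_k = (k - 6)(k + 7) a_k. The right side vanishes at k = 6, so the series with the parity of 6 terminates at degree 6.
Standard normalization (P_n(1) = 1): leading coefficient (2n)!/(2^n (n!)^2) = 479001600/(64*518400) = 231/16, so a_6 = 231/16. Work downward with a_k = (k+1)(k+2) a_{k+2} / ((k - 6)(k + 7)):
  a_4 = (5)(6)(231/16) / ((4 - 6)(4 + 7)) = (3465/8)/(-22) = -315/16
  a_2 = (3)(4)(-315/16) / ((2 - 6)(2 + 7)) = (-945/4)/(-36) = 105/16
  a_0 = (1)(2)(105/16) / ((0 - 6)(0 + 7)) = (105/8)/(-42) = -5/16
Hence P_6(x) = 231 x^6/16 - 315 x^4/16 + 105 x^2/16 - 5/16.

P_6(x); series = 231 x^6/16 - 315 x^4/16 + 105 x^2/16 - 5/16


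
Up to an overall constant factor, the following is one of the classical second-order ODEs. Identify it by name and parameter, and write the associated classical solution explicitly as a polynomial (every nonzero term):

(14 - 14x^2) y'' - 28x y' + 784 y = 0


All three coefficients share the factor 14; dividing through by 14 gives  (1 - x^2) y'' - 2x y' + 56 y = 0.
This matches the Legendre equation (1 - x^2) y'' - 2x y' + n(n+1) y = 0 (note the -2x y' term) with n(n+1) = 56, so n = 7; the polynomial solution is P_7(x).
With y = sum_k a_k x^k, matching x^k gives (k+2)(k+1) a_{k+2} = [k(k+1) - n(n+1)] a_k = (k - 7)(k + 8) a_k. The right side vanishes at k = 7, so the series with the parity of 7 terminates at degree 7.
Standard normalization (P_n(1) = 1): leading coefficient (2n)!/(2^n (n!)^2) = 87178291200/(128*25401600) = 429/16, so a_7 = 429/16. Work downward with a_k = (k+1)(k+2) a_{k+2} / ((k - 7)(k + 8)):
  a_5 = (6)(7)(429/16) / ((5 - 7)(5 + 8)) = (9009/8)/(-26) = -693/16
  a_3 = (4)(5)(-693/16) / ((3 - 7)(3 + 8)) = (-3465/4)/(-44) = 315/16
  a_1 = (2)(3)(315/16) / ((1 - 7)(1 + 8)) = (945/8)/(-54) = -35/16
Hence P_7(x) = 429 x^7/16 - 693 x^5/16 + 315 x^3/16 - 35 x/16.

P_7(x); series = 429 x^7/16 - 693 x^5/16 + 315 x^3/16 - 35 x/16


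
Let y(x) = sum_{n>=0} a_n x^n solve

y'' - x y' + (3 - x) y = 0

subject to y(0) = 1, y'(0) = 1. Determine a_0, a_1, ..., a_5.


Ansatz: y(x) = sum_{n>=0} a_n x^n, so y'(x) = sum_{n>=1} n a_n x^(n-1) and y''(x) = sum_{n>=2} n(n-1) a_n x^(n-2).
Substitute into P(x) y'' + Q(x) y' + R(x) y = 0 with P(x) = 1, Q(x) = -x, R(x) = 3 - x, and match powers of x.
Initial conditions: a_0 = 1, a_1 = 1.
Setting the coefficient of each power of x to zero and solving order by order (substituting the coefficients already found):
  x^0: 2 a_2 + 3 a_0 = 0  ->  2 a_2 = -3 a_0 = -3  ->  a_2 = -3/2
  x^1: 6 a_3 + 2 a_1 - a_0 = 0  ->  6 a_3 = -2 a_1 + a_0 = -1  ->  a_3 = -1/6
  x^2: 12 a_4 + a_2 - a_1 = 0  ->  12 a_4 = -a_2 + a_1 = 5/2  ->  a_4 = 5/24
  x^3: 20 a_5 - a_2 = 0  ->  20 a_5 = a_2 = -3/2  ->  a_5 = -3/40
Truncated series: y(x) = 1 + x - (3/2) x^2 - (1/6) x^3 + (5/24) x^4 - (3/40) x^5 + O(x^6).

a_0 = 1; a_1 = 1; a_2 = -3/2; a_3 = -1/6; a_4 = 5/24; a_5 = -3/40


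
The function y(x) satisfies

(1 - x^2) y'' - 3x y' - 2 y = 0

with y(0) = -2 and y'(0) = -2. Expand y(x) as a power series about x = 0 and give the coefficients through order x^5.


Ansatz: y(x) = sum_{n>=0} a_n x^n, so y'(x) = sum_{n>=1} n a_n x^(n-1) and y''(x) = sum_{n>=2} n(n-1) a_n x^(n-2).
Substitute into P(x) y'' + Q(x) y' + R(x) y = 0 with P(x) = 1 - x^2, Q(x) = -3x, R(x) = -2, and match powers of x.
Initial conditions: a_0 = -2, a_1 = -2.
Setting the coefficient of each power of x to zero and solving order by order (substituting the coefficients already found):
  x^0: 2 a_2 - 2 a_0 = 0  ->  2 a_2 = 2 a_0 = -4  ->  a_2 = -2
  x^1: 6 a_3 - 5 a_1 = 0  ->  6 a_3 = 5 a_1 = -10  ->  a_3 = -5/3
  x^2: 12 a_4 - 10 a_2 = 0  ->  12 a_4 = 10 a_2 = -20  ->  a_4 = -5/3
  x^3: 20 a_5 - 17 a_3 = 0  ->  20 a_5 = 17 a_3 = -85/3  ->  a_5 = -17/12
Truncated series: y(x) = -2 - 2 x - 2 x^2 - (5/3) x^3 - (5/3) x^4 - (17/12) x^5 + O(x^6).

a_0 = -2; a_1 = -2; a_2 = -2; a_3 = -5/3; a_4 = -5/3; a_5 = -17/12


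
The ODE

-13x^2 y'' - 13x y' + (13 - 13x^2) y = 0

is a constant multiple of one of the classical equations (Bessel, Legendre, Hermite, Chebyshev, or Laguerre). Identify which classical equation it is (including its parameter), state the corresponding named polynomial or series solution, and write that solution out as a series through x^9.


All three coefficients share the factor -13; dividing through by -13 gives  x^2 y'' + x y' + (x^2 - 1) y = 0.
This matches the Bessel equation x^2 y'' + x y' + (x^2 - nu^2) y = 0 with nu^2 = 1, so nu = 1; the solution bounded at x = 0 is J_1(x).
Frobenius at x = 0: indicial roots ±nu; for r = nu the recurrence k(k + 2nu) c_k = -c_{k-2} gives the standard series J_nu(x) = sum_{k>=0} (-1)^k / (k! (k+nu)!) (x/2)^(2k+nu). Evaluate the first 5 terms:
  k = 0: (-1)^0 / (0! * 1! * 2^1) x^1 = 1/(1*1*2) x^1 = (1/2) x^1
  k = 1: (-1)^1 / (1! * 2! * 2^3) x^3 = -1/(1*2*8) x^3 = (-1/16) x^3
  k = 2: (-1)^2 / (2! * 3! * 2^5) x^5 = 1/(2*6*32) x^5 = (1/384) x^5
  k = 3: (-1)^3 / (3! * 4! * 2^7) x^7 = -1/(6*24*128) x^7 = (-1/18432) x^7
  k = 4: (-1)^4 / (4! * 5! * 2^9) x^9 = 1/(24*120*512) x^9 = (1/1474560) x^9
Hence J_1(x) = x^9/1474560 - x^7/18432 + x^5/384 - x^3/16 + x/2 + ....

J_1(x); series = x^9/1474560 - x^7/18432 + x^5/384 - x^3/16 + x/2


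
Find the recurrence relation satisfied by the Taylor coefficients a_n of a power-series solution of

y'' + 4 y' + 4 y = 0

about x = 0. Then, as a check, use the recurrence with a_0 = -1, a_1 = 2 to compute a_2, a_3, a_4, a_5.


Substitute y = sum_n a_n x^n.
y''(x) has coefficient (n+2)(n+1) a_{n+2} at x^n;
4 y'(x) has coefficient 4 (n+1) a_{n+1} at x^n;
4 y(x) has coefficient 4 a_n at x^n.
Matching x^n: (n+2)(n+1) a_{n+2} + 4 (n+1) a_{n+1} + 4 a_n = 0.
Thus a_{n+2} = [-4 (n+1) a_{n+1} - 4 a_n] / ((n+1)(n+2)).

Check with a_0 = -1, a_1 = 2 (apply the recurrence for n = 0, 1, 2, 3): a_0 = -1, a_1 = 2, a_2 = -2, a_3 = 4/3, a_4 = -2/3, a_5 = 4/15.

a_(n+2) = [-4 (n+1) a_(n+1) - 4 a_n] / ((n+1)(n+2)); check: a_0 = -1, a_1 = 2, a_2 = -2, a_3 = 4/3, a_4 = -2/3, a_5 = 4/15


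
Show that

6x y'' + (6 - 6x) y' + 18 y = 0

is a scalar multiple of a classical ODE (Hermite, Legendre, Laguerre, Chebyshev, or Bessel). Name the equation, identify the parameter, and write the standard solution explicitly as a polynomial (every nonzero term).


All three coefficients share the factor 6; dividing through by 6 gives  x y'' + (1 - x) y' + 3 y = 0.
This matches the Laguerre equation x y'' + (1 - x) y' + n y = 0 with n = 3; the polynomial solution is L_3(x).
With y = sum_k a_k x^k, matching x^k gives (k+1)k a_{k+1} + (k+1) a_{k+1} - k a_k + n a_k = 0, i.e. (k+1)^2 a_{k+1} = (k - n) a_k = (k - 3) a_k. The right side vanishes at k = 3, so the series terminates at degree 3.
Standard normalization L_n(0) = 1 gives a_0 = 1. Work upward with a_{k+1} = (k - 3) a_k / (k+1)^2:
  a_1 = (0 - 3)(1) / 1^2 = -3/1 = -3
  a_2 = (1 - 3)(-3) / 2^2 = 6/4 = 3/2
  a_3 = (2 - 3)(3/2) / 3^2 = (-3/2)/9 = -1/6
Hence L_3(x) = -x^3/6 + 3 x^2/2 - 3 x + 1.

L_3(x); series = -x^3/6 + 3 x^2/2 - 3 x + 1


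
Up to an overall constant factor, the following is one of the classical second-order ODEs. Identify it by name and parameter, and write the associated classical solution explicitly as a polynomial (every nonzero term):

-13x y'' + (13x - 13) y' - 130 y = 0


All three coefficients share the factor -13; dividing through by -13 gives  x y'' + (1 - x) y' + 10 y = 0.
This matches the Laguerre equation x y'' + (1 - x) y' + n y = 0 with n = 10; the polynomial solution is L_10(x).
With y = sum_k a_k x^k, matching x^k gives (k+1)k a_{k+1} + (k+1) a_{k+1} - k a_k + n a_k = 0, i.e. (k+1)^2 a_{k+1} = (k - n) a_k = (k - 10) a_k. The right side vanishes at k = 10, so the series terminates at degree 10.
Standard normalization L_n(0) = 1 gives a_0 = 1. Work upward with a_{k+1} = (k - 10) a_k / (k+1)^2:
  a_1 = (0 - 10)(1) / 1^2 = -10/1 = -10
  a_2 = (1 - 10)(-10) / 2^2 = 90/4 = 45/2
  a_3 = (2 - 10)(45/2) / 3^2 = -180/9 = -20
  a_4 = (3 - 10)(-20) / 4^2 = 140/16 = 35/4
  a_5 = (4 - 10)(35/4) / 5^2 = (-105/2)/25 = -21/10
  a_6 = (5 - 10)(-21/10) / 6^2 = (21/2)/36 = 7/24
  a_7 = (6 - 10)(7/24) / 7^2 = (-7/6)/49 = -1/42
  a_8 = (7 - 10)(-1/42) / 8^2 = (1/14)/64 = 1/896
  a_9 = (8 - 10)(1/896) / 9^2 = (-1/448)/81 = -1/36288
  a_10 = (9 - 10)(-1/36288) / 10^2 = (1/36288)/100 = 1/3628800
Hence L_10(x) = x^10/3628800 - x^9/36288 + x^8/896 - x^7/42 + 7 x^6/24 - 21 x^5/10 + 35 x^4/4 - 20 x^3 + 45 x^2/2 - 10 x + 1.

L_10(x); series = x^10/3628800 - x^9/36288 + x^8/896 - x^7/42 + 7 x^6/24 - 21 x^5/10 + 35 x^4/4 - 20 x^3 + 45 x^2/2 - 10 x + 1


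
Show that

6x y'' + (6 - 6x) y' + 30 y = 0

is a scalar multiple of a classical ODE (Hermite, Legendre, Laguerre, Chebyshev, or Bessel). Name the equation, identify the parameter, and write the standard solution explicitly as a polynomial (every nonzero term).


All three coefficients share the factor 6; dividing through by 6 gives  x y'' + (1 - x) y' + 5 y = 0.
This matches the Laguerre equation x y'' + (1 - x) y' + n y = 0 with n = 5; the polynomial solution is L_5(x).
With y = sum_k a_k x^k, matching x^k gives (k+1)k a_{k+1} + (k+1) a_{k+1} - k a_k + n a_k = 0, i.e. (k+1)^2 a_{k+1} = (k - n) a_k = (k - 5) a_k. The right side vanishes at k = 5, so the series terminates at degree 5.
Standard normalization L_n(0) = 1 gives a_0 = 1. Work upward with a_{k+1} = (k - 5) a_k / (k+1)^2:
  a_1 = (0 - 5)(1) / 1^2 = -5/1 = -5
  a_2 = (1 - 5)(-5) / 2^2 = 20/4 = 5
  a_3 = (2 - 5)(5) / 3^2 = -15/9 = -5/3
  a_4 = (3 - 5)(-5/3) / 4^2 = (10/3)/16 = 5/24
  a_5 = (4 - 5)(5/24) / 5^2 = (-5/24)/25 = -1/120
Hence L_5(x) = -x^5/120 + 5 x^4/24 - 5 x^3/3 + 5 x^2 - 5 x + 1.

L_5(x); series = -x^5/120 + 5 x^4/24 - 5 x^3/3 + 5 x^2 - 5 x + 1


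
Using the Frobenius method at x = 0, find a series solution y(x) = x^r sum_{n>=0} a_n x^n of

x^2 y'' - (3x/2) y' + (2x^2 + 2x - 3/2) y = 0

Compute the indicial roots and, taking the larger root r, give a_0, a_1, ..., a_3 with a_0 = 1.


Write in Frobenius form y'' + (p(x)/x) y' + (q(x)/x^2) y = 0:
  p(x) = -3/2,  q(x) = 2x^2 + 2x - 3/2.
Indicial equation: r(r-1) + (-3/2) r + (-3/2) = 0 -> roots r_1 = 3, r_2 = -1/2.
Take r = r_1 = 3. Let y(x) = x^r sum_{n>=0} a_n x^n with a_0 = 1.
Substitute y = x^r sum a_n x^n and match x^{r+n}. The recurrence is
  D(n) a_n + 2 a_{n-1} + 2 a_{n-2} = 0,  where D(n) = (r+n)(r+n-1) + (-3/2)(r+n) + (-3/2).
  a_n = [-2 a_{n-1} - 2 a_{n-2}] / D(n).
Since the indicial polynomial factors as (r - r_1)(r - r_2), D(n) = (r_1 + n - r_1)(r_1 + n - r_2) = n(n + 7/2).
Evaluating step by step (a_0 = 1):
  n = 1: D(1) = 1(1 + 7/2) = 9/2; numerator = -2(1) = -2; a_1 = (-2)/(9/2) = -4/9
  n = 2: D(2) = 2(2 + 7/2) = 11; numerator = -2(-4/9) - 2(1) = -10/9; a_2 = (-10/9)/(11) = -10/99
  n = 3: D(3) = 3(3 + 7/2) = 39/2; numerator = -2(-10/99) - 2(-4/9) = 12/11; a_3 = (12/11)/(39/2) = 8/143

r = 3; a_0 = 1; a_1 = -4/9; a_2 = -10/99; a_3 = 8/143


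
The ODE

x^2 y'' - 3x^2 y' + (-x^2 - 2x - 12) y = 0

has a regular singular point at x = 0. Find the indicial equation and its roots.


Divide by x^2 to reach normal form y'' + P_1(x) y' + P_2(x) y = 0 with P_1(x) = -3 and P_2(x) = -1 - 2/x - 12/x^2.
x = 0 is a singular point because the y-coefficient -1 - 2/x - 12/x^2 has a pole at x = 0.
It is a regular singular point because x P_1(x) = p(x) = -3x and x^2 P_2(x) = q(x) = -x^2 - 2x - 12 are polynomials, hence analytic at x = 0.
p(0) = 0,  q(0) = -12.
Indicial equation: r(r-1) + p(0) r + q(0) = 0, i.e. r^2 + (p(0) - 1) r + q(0) = 0, i.e. r^2 - 1 r - 12 = 0.
Discriminant: (-1)^2 - 4(-12) = 49, so r = (1 ± 7)/2.
Solving: r_1 = 4, r_2 = -3.

indicial: r^2 - 1 r - 12 = 0; roots r_1 = 4, r_2 = -3


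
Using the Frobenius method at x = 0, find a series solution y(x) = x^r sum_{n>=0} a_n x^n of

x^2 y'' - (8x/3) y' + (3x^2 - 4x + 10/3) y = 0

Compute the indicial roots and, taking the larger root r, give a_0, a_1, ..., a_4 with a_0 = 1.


Write in Frobenius form y'' + (p(x)/x) y' + (q(x)/x^2) y = 0:
  p(x) = -8/3,  q(x) = 3x^2 - 4x + 10/3.
Indicial equation: r(r-1) + (-8/3) r + (10/3) = 0 -> roots r_1 = 2, r_2 = 5/3.
Take r = r_1 = 2. Let y(x) = x^r sum_{n>=0} a_n x^n with a_0 = 1.
Substitute y = x^r sum a_n x^n and match x^{r+n}. The recurrence is
  D(n) a_n - 4 a_{n-1} + 3 a_{n-2} = 0,  where D(n) = (r+n)(r+n-1) + (-8/3)(r+n) + (10/3).
  a_n = [4 a_{n-1} - 3 a_{n-2}] / D(n).
Since the indicial polynomial factors as (r - r_1)(r - r_2), D(n) = (r_1 + n - r_1)(r_1 + n - r_2) = n(n + 1/3).
Evaluating step by step (a_0 = 1):
  n = 1: D(1) = 1(1 + 1/3) = 4/3; numerator = 4(1) = 4; a_1 = (4)/(4/3) = 3
  n = 2: D(2) = 2(2 + 1/3) = 14/3; numerator = 4(3) - 3(1) = 9; a_2 = (9)/(14/3) = 27/14
  n = 3: D(3) = 3(3 + 1/3) = 10; numerator = 4(27/14) - 3(3) = -9/7; a_3 = (-9/7)/(10) = -9/70
  n = 4: D(4) = 4(4 + 1/3) = 52/3; numerator = 4(-9/70) - 3(27/14) = -63/10; a_4 = (-63/10)/(52/3) = -189/520

r = 2; a_0 = 1; a_1 = 3; a_2 = 27/14; a_3 = -9/70; a_4 = -189/520
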